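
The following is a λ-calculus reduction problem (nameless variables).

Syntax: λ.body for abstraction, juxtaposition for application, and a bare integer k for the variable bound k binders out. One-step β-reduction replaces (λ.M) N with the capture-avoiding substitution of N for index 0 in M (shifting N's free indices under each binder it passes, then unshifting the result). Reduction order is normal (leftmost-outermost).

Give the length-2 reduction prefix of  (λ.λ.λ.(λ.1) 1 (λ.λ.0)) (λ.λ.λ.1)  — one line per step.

Answer: after 2 steps: λ.λ.0 (λ.λ.0)

Derivation:
  start: (λ.λ.λ.(λ.1) 1 (λ.λ.0)) (λ.λ.λ.1)
  [1] λ.λ.(λ.1) 1 (λ.λ.0)
  [2] λ.λ.0 (λ.λ.0)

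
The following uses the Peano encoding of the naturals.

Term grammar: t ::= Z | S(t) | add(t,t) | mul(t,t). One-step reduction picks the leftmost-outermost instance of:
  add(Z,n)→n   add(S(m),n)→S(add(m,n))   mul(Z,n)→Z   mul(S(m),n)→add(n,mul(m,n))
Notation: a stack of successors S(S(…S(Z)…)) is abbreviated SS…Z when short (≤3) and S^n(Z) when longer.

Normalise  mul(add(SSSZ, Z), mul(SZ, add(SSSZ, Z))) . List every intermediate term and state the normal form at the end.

  start: mul(add(SSSZ, Z), mul(SZ, add(SSSZ, Z)))
  →1  mul(S(add(SSZ, Z)), mul(SZ, add(SSSZ, Z)))
  →2  add(mul(SZ, add(SSSZ, Z)), mul(add(SSZ, Z), mul(SZ, add(SSSZ, Z))))
  →3  add(add(add(SSSZ, Z), mul(Z, add(SSSZ, Z))), mul(add(SSZ, Z), mul(SZ, add(SSSZ, Z))))
  →4  add(add(S(add(SSZ, Z)), mul(Z, add(SSSZ, Z))), mul(add(SSZ, Z), mul(SZ, add(SSSZ, Z))))
  →5  add(S(add(add(SSZ, Z), mul(Z, add(SSSZ, Z)))), mul(add(SSZ, Z), mul(SZ, add(SSSZ, Z))))
  →6  S(add(add(add(SSZ, Z), mul(Z, add(SSSZ, Z))), mul(add(SSZ, Z), mul(SZ, add(SSSZ, Z)))))
  →7  S(add(add(S(add(SZ, Z)), mul(Z, add(SSSZ, Z))), mul(add(SSZ, Z), mul(SZ, add(SSSZ, Z)))))
  →8  S(add(S(add(add(SZ, Z), mul(Z, add(SSSZ, Z)))), mul(add(SSZ, Z), mul(SZ, add(SSSZ, Z)))))
  →9  S(S(add(add(add(SZ, Z), mul(Z, add(SSSZ, Z))), mul(add(SSZ, Z), mul(SZ, add(SSSZ, Z))))))
  →10  S(S(add(add(S(add(Z, Z)), mul(Z, add(SSSZ, Z))), mul(add(SSZ, Z), mul(SZ, add(SSSZ, Z))))))
  →11  S(S(add(S(add(add(Z, Z), mul(Z, add(SSSZ, Z)))), mul(add(SSZ, Z), mul(SZ, add(SSSZ, Z))))))
  →12  S(S(S(add(add(add(Z, Z), mul(Z, add(SSSZ, Z))), mul(add(SSZ, Z), mul(SZ, add(SSSZ, Z)))))))
  →13  S(S(S(add(add(Z, mul(Z, add(SSSZ, Z))), mul(add(SSZ, Z), mul(SZ, add(SSSZ, Z)))))))
  →14  S(S(S(add(mul(Z, add(SSSZ, Z)), mul(add(SSZ, Z), mul(SZ, add(SSSZ, Z)))))))
  →15  S(S(S(add(Z, mul(add(SSZ, Z), mul(SZ, add(SSSZ, Z)))))))
  →16  S(S(S(mul(add(SSZ, Z), mul(SZ, add(SSSZ, Z))))))
  →17  S(S(S(mul(S(add(SZ, Z)), mul(SZ, add(SSSZ, Z))))))
  →18  S(S(S(add(mul(SZ, add(SSSZ, Z)), mul(add(SZ, Z), mul(SZ, add(SSSZ, Z)))))))
  →19  S(S(S(add(add(add(SSSZ, Z), mul(Z, add(SSSZ, Z))), mul(add(SZ, Z), mul(SZ, add(SSSZ, Z)))))))
  →20  S(S(S(add(add(S(add(SSZ, Z)), mul(Z, add(SSSZ, Z))), mul(add(SZ, Z), mul(SZ, add(SSSZ, Z)))))))
  →21  S(S(S(add(S(add(add(SSZ, Z), mul(Z, add(SSSZ, Z)))), mul(add(SZ, Z), mul(SZ, add(SSSZ, Z)))))))
  →22  S(S(S(S(add(add(add(SSZ, Z), mul(Z, add(SSSZ, Z))), mul(add(SZ, Z), mul(SZ, add(SSSZ, Z))))))))
  →23  S(S(S(S(add(add(S(add(SZ, Z)), mul(Z, add(SSSZ, Z))), mul(add(SZ, Z), mul(SZ, add(SSSZ, Z))))))))
  →24  S(S(S(S(add(S(add(add(SZ, Z), mul(Z, add(SSSZ, Z)))), mul(add(SZ, Z), mul(SZ, add(SSSZ, Z))))))))
  →25  S(S(S(S(S(add(add(add(SZ, Z), mul(Z, add(SSSZ, Z))), mul(add(SZ, Z), mul(SZ, add(SSSZ, Z)))))))))
  →26  S(S(S(S(S(add(add(S(add(Z, Z)), mul(Z, add(SSSZ, Z))), mul(add(SZ, Z), mul(SZ, add(SSSZ, Z)))))))))
  →27  S(S(S(S(S(add(S(add(add(Z, Z), mul(Z, add(SSSZ, Z)))), mul(add(SZ, Z), mul(SZ, add(SSSZ, Z)))))))))
  →28  S(S(S(S(S(S(add(add(add(Z, Z), mul(Z, add(SSSZ, Z))), mul(add(SZ, Z), mul(SZ, add(SSSZ, Z))))))))))
  →29  S(S(S(S(S(S(add(add(Z, mul(Z, add(SSSZ, Z))), mul(add(SZ, Z), mul(SZ, add(SSSZ, Z))))))))))
  →30  S(S(S(S(S(S(add(mul(Z, add(SSSZ, Z)), mul(add(SZ, Z), mul(SZ, add(SSSZ, Z))))))))))
  →31  S(S(S(S(S(S(add(Z, mul(add(SZ, Z), mul(SZ, add(SSSZ, Z))))))))))
  →32  S(S(S(S(S(S(mul(add(SZ, Z), mul(SZ, add(SSSZ, Z)))))))))
  →33  S(S(S(S(S(S(mul(S(add(Z, Z)), mul(SZ, add(SSSZ, Z)))))))))
  →34  S(S(S(S(S(S(add(mul(SZ, add(SSSZ, Z)), mul(add(Z, Z), mul(SZ, add(SSSZ, Z))))))))))
  →35  S(S(S(S(S(S(add(add(add(SSSZ, Z), mul(Z, add(SSSZ, Z))), mul(add(Z, Z), mul(SZ, add(SSSZ, Z))))))))))
  →36  S(S(S(S(S(S(add(add(S(add(SSZ, Z)), mul(Z, add(SSSZ, Z))), mul(add(Z, Z), mul(SZ, add(SSSZ, Z))))))))))
  →37  S(S(S(S(S(S(add(S(add(add(SSZ, Z), mul(Z, add(SSSZ, Z)))), mul(add(Z, Z), mul(SZ, add(SSSZ, Z))))))))))
  →38  S(S(S(S(S(S(S(add(add(add(SSZ, Z), mul(Z, add(SSSZ, Z))), mul(add(Z, Z), mul(SZ, add(SSSZ, Z)))))))))))
  →39  S(S(S(S(S(S(S(add(add(S(add(SZ, Z)), mul(Z, add(SSSZ, Z))), mul(add(Z, Z), mul(SZ, add(SSSZ, Z)))))))))))
  →40  S(S(S(S(S(S(S(add(S(add(add(SZ, Z), mul(Z, add(SSSZ, Z)))), mul(add(Z, Z), mul(SZ, add(SSSZ, Z)))))))))))
  →41  S(S(S(S(S(S(S(S(add(add(add(SZ, Z), mul(Z, add(SSSZ, Z))), mul(add(Z, Z), mul(SZ, add(SSSZ, Z))))))))))))
  →42  S(S(S(S(S(S(S(S(add(add(S(add(Z, Z)), mul(Z, add(SSSZ, Z))), mul(add(Z, Z), mul(SZ, add(SSSZ, Z))))))))))))
  →43  S(S(S(S(S(S(S(S(add(S(add(add(Z, Z), mul(Z, add(SSSZ, Z)))), mul(add(Z, Z), mul(SZ, add(SSSZ, Z))))))))))))
  →44  S(S(S(S(S(S(S(S(S(add(add(add(Z, Z), mul(Z, add(SSSZ, Z))), mul(add(Z, Z), mul(SZ, add(SSSZ, Z)))))))))))))
  →45  S(S(S(S(S(S(S(S(S(add(add(Z, mul(Z, add(SSSZ, Z))), mul(add(Z, Z), mul(SZ, add(SSSZ, Z)))))))))))))
  →46  S(S(S(S(S(S(S(S(S(add(mul(Z, add(SSSZ, Z)), mul(add(Z, Z), mul(SZ, add(SSSZ, Z)))))))))))))
  →47  S(S(S(S(S(S(S(S(S(add(Z, mul(add(Z, Z), mul(SZ, add(SSSZ, Z)))))))))))))
  →48  S(S(S(S(S(S(S(S(S(mul(add(Z, Z), mul(SZ, add(SSSZ, Z))))))))))))
  →49  S(S(S(S(S(S(S(S(S(mul(Z, mul(SZ, add(SSSZ, Z))))))))))))
  →50  S^9(Z)

Answer: normal form = S^9(Z)  (in 50 steps)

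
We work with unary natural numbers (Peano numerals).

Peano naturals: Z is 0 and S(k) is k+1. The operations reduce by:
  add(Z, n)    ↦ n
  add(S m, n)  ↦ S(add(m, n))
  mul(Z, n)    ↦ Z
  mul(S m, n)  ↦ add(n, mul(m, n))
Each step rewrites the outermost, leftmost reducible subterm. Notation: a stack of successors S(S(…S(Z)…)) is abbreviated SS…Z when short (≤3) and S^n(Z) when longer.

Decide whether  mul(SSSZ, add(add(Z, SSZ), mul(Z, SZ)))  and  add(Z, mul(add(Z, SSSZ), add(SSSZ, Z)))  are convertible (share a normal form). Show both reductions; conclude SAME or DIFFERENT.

Answer: DIFFERENT — A ⇓ S^6(Z), B ⇓ S^9(Z)

Working:
Term A:
  start: mul(SSSZ, add(add(Z, SSZ), mul(Z, SZ)))
  [1] add(add(add(Z, SSZ), mul(Z, SZ)), mul(SSZ, add(add(Z, SSZ), mul(Z, SZ))))
  [2] add(add(SSZ, mul(Z, SZ)), mul(SSZ, add(add(Z, SSZ), mul(Z, SZ))))
  [3] add(S(add(SZ, mul(Z, SZ))), mul(SSZ, add(add(Z, SSZ), mul(Z, SZ))))
  [4] S(add(add(SZ, mul(Z, SZ)), mul(SSZ, add(add(Z, SSZ), mul(Z, SZ)))))
  [5] S(add(S(add(Z, mul(Z, SZ))), mul(SSZ, add(add(Z, SSZ), mul(Z, SZ)))))
  [6] S(S(add(add(Z, mul(Z, SZ)), mul(SSZ, add(add(Z, SSZ), mul(Z, SZ))))))
  [7] S(S(add(mul(Z, SZ), mul(SSZ, add(add(Z, SSZ), mul(Z, SZ))))))
  [8] S(S(add(Z, mul(SSZ, add(add(Z, SSZ), mul(Z, SZ))))))
  [9] S(S(mul(SSZ, add(add(Z, SSZ), mul(Z, SZ)))))
  [10] S(S(add(add(add(Z, SSZ), mul(Z, SZ)), mul(SZ, add(add(Z, SSZ), mul(Z, SZ))))))
  [11] S(S(add(add(SSZ, mul(Z, SZ)), mul(SZ, add(add(Z, SSZ), mul(Z, SZ))))))
  [12] S(S(add(S(add(SZ, mul(Z, SZ))), mul(SZ, add(add(Z, SSZ), mul(Z, SZ))))))
  [13] S(S(S(add(add(SZ, mul(Z, SZ)), mul(SZ, add(add(Z, SSZ), mul(Z, SZ)))))))
  [14] S(S(S(add(S(add(Z, mul(Z, SZ))), mul(SZ, add(add(Z, SSZ), mul(Z, SZ)))))))
  [15] S(S(S(S(add(add(Z, mul(Z, SZ)), mul(SZ, add(add(Z, SSZ), mul(Z, SZ))))))))
  [16] S(S(S(S(add(mul(Z, SZ), mul(SZ, add(add(Z, SSZ), mul(Z, SZ))))))))
  [17] S(S(S(S(add(Z, mul(SZ, add(add(Z, SSZ), mul(Z, SZ))))))))
  [18] S(S(S(S(mul(SZ, add(add(Z, SSZ), mul(Z, SZ)))))))
  [19] S(S(S(S(add(add(add(Z, SSZ), mul(Z, SZ)), mul(Z, add(add(Z, SSZ), mul(Z, SZ))))))))
  [20] S(S(S(S(add(add(SSZ, mul(Z, SZ)), mul(Z, add(add(Z, SSZ), mul(Z, SZ))))))))
  [21] S(S(S(S(add(S(add(SZ, mul(Z, SZ))), mul(Z, add(add(Z, SSZ), mul(Z, SZ))))))))
  [22] S(S(S(S(S(add(add(SZ, mul(Z, SZ)), mul(Z, add(add(Z, SSZ), mul(Z, SZ)))))))))
  [23] S(S(S(S(S(add(S(add(Z, mul(Z, SZ))), mul(Z, add(add(Z, SSZ), mul(Z, SZ)))))))))
  [24] S(S(S(S(S(S(add(add(Z, mul(Z, SZ)), mul(Z, add(add(Z, SSZ), mul(Z, SZ))))))))))
  [25] S(S(S(S(S(S(add(mul(Z, SZ), mul(Z, add(add(Z, SSZ), mul(Z, SZ))))))))))
  [26] S(S(S(S(S(S(add(Z, mul(Z, add(add(Z, SSZ), mul(Z, SZ))))))))))
  [27] S(S(S(S(S(S(mul(Z, add(add(Z, SSZ), mul(Z, SZ)))))))))
  [28] S^6(Z)

Term B:
  start: add(Z, mul(add(Z, SSSZ), add(SSSZ, Z)))
  [1] mul(add(Z, SSSZ), add(SSSZ, Z))
  [2] mul(SSSZ, add(SSSZ, Z))
  [3] add(add(SSSZ, Z), mul(SSZ, add(SSSZ, Z)))
  [4] add(S(add(SSZ, Z)), mul(SSZ, add(SSSZ, Z)))
  [5] S(add(add(SSZ, Z), mul(SSZ, add(SSSZ, Z))))
  [6] S(add(S(add(SZ, Z)), mul(SSZ, add(SSSZ, Z))))
  [7] S(S(add(add(SZ, Z), mul(SSZ, add(SSSZ, Z)))))
  [8] S(S(add(S(add(Z, Z)), mul(SSZ, add(SSSZ, Z)))))
  [9] S(S(S(add(add(Z, Z), mul(SSZ, add(SSSZ, Z))))))
  [10] S(S(S(add(Z, mul(SSZ, add(SSSZ, Z))))))
  [11] S(S(S(mul(SSZ, add(SSSZ, Z)))))
  [12] S(S(S(add(add(SSSZ, Z), mul(SZ, add(SSSZ, Z))))))
  [13] S(S(S(add(S(add(SSZ, Z)), mul(SZ, add(SSSZ, Z))))))
  [14] S(S(S(S(add(add(SSZ, Z), mul(SZ, add(SSSZ, Z)))))))
  [15] S(S(S(S(add(S(add(SZ, Z)), mul(SZ, add(SSSZ, Z)))))))
  [16] S(S(S(S(S(add(add(SZ, Z), mul(SZ, add(SSSZ, Z))))))))
  [17] S(S(S(S(S(add(S(add(Z, Z)), mul(SZ, add(SSSZ, Z))))))))
  [18] S(S(S(S(S(S(add(add(Z, Z), mul(SZ, add(SSSZ, Z)))))))))
  [19] S(S(S(S(S(S(add(Z, mul(SZ, add(SSSZ, Z)))))))))
  [20] S(S(S(S(S(S(mul(SZ, add(SSSZ, Z))))))))
  [21] S(S(S(S(S(S(add(add(SSSZ, Z), mul(Z, add(SSSZ, Z)))))))))
  [22] S(S(S(S(S(S(add(S(add(SSZ, Z)), mul(Z, add(SSSZ, Z)))))))))
  [23] S(S(S(S(S(S(S(add(add(SSZ, Z), mul(Z, add(SSSZ, Z))))))))))
  [24] S(S(S(S(S(S(S(add(S(add(SZ, Z)), mul(Z, add(SSSZ, Z))))))))))
  [25] S(S(S(S(S(S(S(S(add(add(SZ, Z), mul(Z, add(SSSZ, Z)))))))))))
  [26] S(S(S(S(S(S(S(S(add(S(add(Z, Z)), mul(Z, add(SSSZ, Z)))))))))))
  [27] S(S(S(S(S(S(S(S(S(add(add(Z, Z), mul(Z, add(SSSZ, Z))))))))))))
  [28] S(S(S(S(S(S(S(S(S(add(Z, mul(Z, add(SSSZ, Z))))))))))))
  [29] S(S(S(S(S(S(S(S(S(mul(Z, add(SSSZ, Z)))))))))))
  [30] S^9(Z)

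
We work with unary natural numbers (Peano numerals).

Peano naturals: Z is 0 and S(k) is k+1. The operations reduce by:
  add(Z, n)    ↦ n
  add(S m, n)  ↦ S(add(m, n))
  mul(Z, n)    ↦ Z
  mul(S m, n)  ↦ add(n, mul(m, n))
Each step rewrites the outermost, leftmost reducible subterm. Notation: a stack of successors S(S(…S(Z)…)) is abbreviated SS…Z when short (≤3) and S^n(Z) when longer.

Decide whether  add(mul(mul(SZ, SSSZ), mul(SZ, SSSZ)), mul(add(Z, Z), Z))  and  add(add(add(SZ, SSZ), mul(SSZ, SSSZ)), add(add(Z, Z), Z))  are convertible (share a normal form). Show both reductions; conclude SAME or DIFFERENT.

Answer: SAME — A ⇓ S^9(Z), B ⇓ S^9(Z)

Derivation:
Term A:
  start: add(mul(mul(SZ, SSSZ), mul(SZ, SSSZ)), mul(add(Z, Z), Z))
  step 1: add(mul(add(SSSZ, mul(Z, SSSZ)), mul(SZ, SSSZ)), mul(add(Z, Z), Z))
  step 2: add(mul(S(add(SSZ, mul(Z, SSSZ))), mul(SZ, SSSZ)), mul(add(Z, Z), Z))
  step 3: add(add(mul(SZ, SSSZ), mul(add(SSZ, mul(Z, SSSZ)), mul(SZ, SSSZ))), mul(add(Z, Z), Z))
  step 4: add(add(add(SSSZ, mul(Z, SSSZ)), mul(add(SSZ, mul(Z, SSSZ)), mul(SZ, SSSZ))), mul(add(Z, Z), Z))
  step 5: add(add(S(add(SSZ, mul(Z, SSSZ))), mul(add(SSZ, mul(Z, SSSZ)), mul(SZ, SSSZ))), mul(add(Z, Z), Z))
  step 6: add(S(add(add(SSZ, mul(Z, SSSZ)), mul(add(SSZ, mul(Z, SSSZ)), mul(SZ, SSSZ)))), mul(add(Z, Z), Z))
  step 7: S(add(add(add(SSZ, mul(Z, SSSZ)), mul(add(SSZ, mul(Z, SSSZ)), mul(SZ, SSSZ))), mul(add(Z, Z), Z)))
  step 8: S(add(add(S(add(SZ, mul(Z, SSSZ))), mul(add(SSZ, mul(Z, SSSZ)), mul(SZ, SSSZ))), mul(add(Z, Z), Z)))
  step 9: S(add(S(add(add(SZ, mul(Z, SSSZ)), mul(add(SSZ, mul(Z, SSSZ)), mul(SZ, SSSZ)))), mul(add(Z, Z), Z)))
  step 10: S(S(add(add(add(SZ, mul(Z, SSSZ)), mul(add(SSZ, mul(Z, SSSZ)), mul(SZ, SSSZ))), mul(add(Z, Z), Z))))
  step 11: S(S(add(add(S(add(Z, mul(Z, SSSZ))), mul(add(SSZ, mul(Z, SSSZ)), mul(SZ, SSSZ))), mul(add(Z, Z), Z))))
  step 12: S(S(add(S(add(add(Z, mul(Z, SSSZ)), mul(add(SSZ, mul(Z, SSSZ)), mul(SZ, SSSZ)))), mul(add(Z, Z), Z))))
  step 13: S(S(S(add(add(add(Z, mul(Z, SSSZ)), mul(add(SSZ, mul(Z, SSSZ)), mul(SZ, SSSZ))), mul(add(Z, Z), Z)))))
  step 14: S(S(S(add(add(mul(Z, SSSZ), mul(add(SSZ, mul(Z, SSSZ)), mul(SZ, SSSZ))), mul(add(Z, Z), Z)))))
  step 15: S(S(S(add(add(Z, mul(add(SSZ, mul(Z, SSSZ)), mul(SZ, SSSZ))), mul(add(Z, Z), Z)))))
  step 16: S(S(S(add(mul(add(SSZ, mul(Z, SSSZ)), mul(SZ, SSSZ)), mul(add(Z, Z), Z)))))
  step 17: S(S(S(add(mul(S(add(SZ, mul(Z, SSSZ))), mul(SZ, SSSZ)), mul(add(Z, Z), Z)))))
  step 18: S(S(S(add(add(mul(SZ, SSSZ), mul(add(SZ, mul(Z, SSSZ)), mul(SZ, SSSZ))), mul(add(Z, Z), Z)))))
  step 19: S(S(S(add(add(add(SSSZ, mul(Z, SSSZ)), mul(add(SZ, mul(Z, SSSZ)), mul(SZ, SSSZ))), mul(add(Z, Z), Z)))))
  step 20: S(S(S(add(add(S(add(SSZ, mul(Z, SSSZ))), mul(add(SZ, mul(Z, SSSZ)), mul(SZ, SSSZ))), mul(add(Z, Z), Z)))))
  step 21: S(S(S(add(S(add(add(SSZ, mul(Z, SSSZ)), mul(add(SZ, mul(Z, SSSZ)), mul(SZ, SSSZ)))), mul(add(Z, Z), Z)))))
  step 22: S(S(S(S(add(add(add(SSZ, mul(Z, SSSZ)), mul(add(SZ, mul(Z, SSSZ)), mul(SZ, SSSZ))), mul(add(Z, Z), Z))))))
  step 23: S(S(S(S(add(add(S(add(SZ, mul(Z, SSSZ))), mul(add(SZ, mul(Z, SSSZ)), mul(SZ, SSSZ))), mul(add(Z, Z), Z))))))
  step 24: S(S(S(S(add(S(add(add(SZ, mul(Z, SSSZ)), mul(add(SZ, mul(Z, SSSZ)), mul(SZ, SSSZ)))), mul(add(Z, Z), Z))))))
  step 25: S(S(S(S(S(add(add(add(SZ, mul(Z, SSSZ)), mul(add(SZ, mul(Z, SSSZ)), mul(SZ, SSSZ))), mul(add(Z, Z), Z)))))))
  step 26: S(S(S(S(S(add(add(S(add(Z, mul(Z, SSSZ))), mul(add(SZ, mul(Z, SSSZ)), mul(SZ, SSSZ))), mul(add(Z, Z), Z)))))))
  step 27: S(S(S(S(S(add(S(add(add(Z, mul(Z, SSSZ)), mul(add(SZ, mul(Z, SSSZ)), mul(SZ, SSSZ)))), mul(add(Z, Z), Z)))))))
  step 28: S(S(S(S(S(S(add(add(add(Z, mul(Z, SSSZ)), mul(add(SZ, mul(Z, SSSZ)), mul(SZ, SSSZ))), mul(add(Z, Z), Z))))))))
  step 29: S(S(S(S(S(S(add(add(mul(Z, SSSZ), mul(add(SZ, mul(Z, SSSZ)), mul(SZ, SSSZ))), mul(add(Z, Z), Z))))))))
  step 30: S(S(S(S(S(S(add(add(Z, mul(add(SZ, mul(Z, SSSZ)), mul(SZ, SSSZ))), mul(add(Z, Z), Z))))))))
  step 31: S(S(S(S(S(S(add(mul(add(SZ, mul(Z, SSSZ)), mul(SZ, SSSZ)), mul(add(Z, Z), Z))))))))
  step 32: S(S(S(S(S(S(add(mul(S(add(Z, mul(Z, SSSZ))), mul(SZ, SSSZ)), mul(add(Z, Z), Z))))))))
  step 33: S(S(S(S(S(S(add(add(mul(SZ, SSSZ), mul(add(Z, mul(Z, SSSZ)), mul(SZ, SSSZ))), mul(add(Z, Z), Z))))))))
  step 34: S(S(S(S(S(S(add(add(add(SSSZ, mul(Z, SSSZ)), mul(add(Z, mul(Z, SSSZ)), mul(SZ, SSSZ))), mul(add(Z, Z), Z))))))))
  step 35: S(S(S(S(S(S(add(add(S(add(SSZ, mul(Z, SSSZ))), mul(add(Z, mul(Z, SSSZ)), mul(SZ, SSSZ))), mul(add(Z, Z), Z))))))))
  step 36: S(S(S(S(S(S(add(S(add(add(SSZ, mul(Z, SSSZ)), mul(add(Z, mul(Z, SSSZ)), mul(SZ, SSSZ)))), mul(add(Z, Z), Z))))))))
  step 37: S(S(S(S(S(S(S(add(add(add(SSZ, mul(Z, SSSZ)), mul(add(Z, mul(Z, SSSZ)), mul(SZ, SSSZ))), mul(add(Z, Z), Z)))))))))
  step 38: S(S(S(S(S(S(S(add(add(S(add(SZ, mul(Z, SSSZ))), mul(add(Z, mul(Z, SSSZ)), mul(SZ, SSSZ))), mul(add(Z, Z), Z)))))))))
  step 39: S(S(S(S(S(S(S(add(S(add(add(SZ, mul(Z, SSSZ)), mul(add(Z, mul(Z, SSSZ)), mul(SZ, SSSZ)))), mul(add(Z, Z), Z)))))))))
  step 40: S(S(S(S(S(S(S(S(add(add(add(SZ, mul(Z, SSSZ)), mul(add(Z, mul(Z, SSSZ)), mul(SZ, SSSZ))), mul(add(Z, Z), Z))))))))))
  step 41: S(S(S(S(S(S(S(S(add(add(S(add(Z, mul(Z, SSSZ))), mul(add(Z, mul(Z, SSSZ)), mul(SZ, SSSZ))), mul(add(Z, Z), Z))))))))))
  step 42: S(S(S(S(S(S(S(S(add(S(add(add(Z, mul(Z, SSSZ)), mul(add(Z, mul(Z, SSSZ)), mul(SZ, SSSZ)))), mul(add(Z, Z), Z))))))))))
  step 43: S(S(S(S(S(S(S(S(S(add(add(add(Z, mul(Z, SSSZ)), mul(add(Z, mul(Z, SSSZ)), mul(SZ, SSSZ))), mul(add(Z, Z), Z)))))))))))
  step 44: S(S(S(S(S(S(S(S(S(add(add(mul(Z, SSSZ), mul(add(Z, mul(Z, SSSZ)), mul(SZ, SSSZ))), mul(add(Z, Z), Z)))))))))))
  step 45: S(S(S(S(S(S(S(S(S(add(add(Z, mul(add(Z, mul(Z, SSSZ)), mul(SZ, SSSZ))), mul(add(Z, Z), Z)))))))))))
  step 46: S(S(S(S(S(S(S(S(S(add(mul(add(Z, mul(Z, SSSZ)), mul(SZ, SSSZ)), mul(add(Z, Z), Z)))))))))))
  step 47: S(S(S(S(S(S(S(S(S(add(mul(mul(Z, SSSZ), mul(SZ, SSSZ)), mul(add(Z, Z), Z)))))))))))
  step 48: S(S(S(S(S(S(S(S(S(add(mul(Z, mul(SZ, SSSZ)), mul(add(Z, Z), Z)))))))))))
  step 49: S(S(S(S(S(S(S(S(S(add(Z, mul(add(Z, Z), Z)))))))))))
  step 50: S(S(S(S(S(S(S(S(S(mul(add(Z, Z), Z))))))))))
  step 51: S(S(S(S(S(S(S(S(S(mul(Z, Z))))))))))
  step 52: S^9(Z)

Term B:
  start: add(add(add(SZ, SSZ), mul(SSZ, SSSZ)), add(add(Z, Z), Z))
  step 1: add(add(S(add(Z, SSZ)), mul(SSZ, SSSZ)), add(add(Z, Z), Z))
  step 2: add(S(add(add(Z, SSZ), mul(SSZ, SSSZ))), add(add(Z, Z), Z))
  step 3: S(add(add(add(Z, SSZ), mul(SSZ, SSSZ)), add(add(Z, Z), Z)))
  step 4: S(add(add(SSZ, mul(SSZ, SSSZ)), add(add(Z, Z), Z)))
  step 5: S(add(S(add(SZ, mul(SSZ, SSSZ))), add(add(Z, Z), Z)))
  step 6: S(S(add(add(SZ, mul(SSZ, SSSZ)), add(add(Z, Z), Z))))
  step 7: S(S(add(S(add(Z, mul(SSZ, SSSZ))), add(add(Z, Z), Z))))
  step 8: S(S(S(add(add(Z, mul(SSZ, SSSZ)), add(add(Z, Z), Z)))))
  step 9: S(S(S(add(mul(SSZ, SSSZ), add(add(Z, Z), Z)))))
  step 10: S(S(S(add(add(SSSZ, mul(SZ, SSSZ)), add(add(Z, Z), Z)))))
  step 11: S(S(S(add(S(add(SSZ, mul(SZ, SSSZ))), add(add(Z, Z), Z)))))
  step 12: S(S(S(S(add(add(SSZ, mul(SZ, SSSZ)), add(add(Z, Z), Z))))))
  step 13: S(S(S(S(add(S(add(SZ, mul(SZ, SSSZ))), add(add(Z, Z), Z))))))
  step 14: S(S(S(S(S(add(add(SZ, mul(SZ, SSSZ)), add(add(Z, Z), Z)))))))
  step 15: S(S(S(S(S(add(S(add(Z, mul(SZ, SSSZ))), add(add(Z, Z), Z)))))))
  step 16: S(S(S(S(S(S(add(add(Z, mul(SZ, SSSZ)), add(add(Z, Z), Z))))))))
  step 17: S(S(S(S(S(S(add(mul(SZ, SSSZ), add(add(Z, Z), Z))))))))
  step 18: S(S(S(S(S(S(add(add(SSSZ, mul(Z, SSSZ)), add(add(Z, Z), Z))))))))
  step 19: S(S(S(S(S(S(add(S(add(SSZ, mul(Z, SSSZ))), add(add(Z, Z), Z))))))))
  step 20: S(S(S(S(S(S(S(add(add(SSZ, mul(Z, SSSZ)), add(add(Z, Z), Z)))))))))
  step 21: S(S(S(S(S(S(S(add(S(add(SZ, mul(Z, SSSZ))), add(add(Z, Z), Z)))))))))
  step 22: S(S(S(S(S(S(S(S(add(add(SZ, mul(Z, SSSZ)), add(add(Z, Z), Z))))))))))
  step 23: S(S(S(S(S(S(S(S(add(S(add(Z, mul(Z, SSSZ))), add(add(Z, Z), Z))))))))))
  step 24: S(S(S(S(S(S(S(S(S(add(add(Z, mul(Z, SSSZ)), add(add(Z, Z), Z)))))))))))
  step 25: S(S(S(S(S(S(S(S(S(add(mul(Z, SSSZ), add(add(Z, Z), Z)))))))))))
  step 26: S(S(S(S(S(S(S(S(S(add(Z, add(add(Z, Z), Z)))))))))))
  step 27: S(S(S(S(S(S(S(S(S(add(add(Z, Z), Z))))))))))
  step 28: S(S(S(S(S(S(S(S(S(add(Z, Z))))))))))
  step 29: S^9(Z)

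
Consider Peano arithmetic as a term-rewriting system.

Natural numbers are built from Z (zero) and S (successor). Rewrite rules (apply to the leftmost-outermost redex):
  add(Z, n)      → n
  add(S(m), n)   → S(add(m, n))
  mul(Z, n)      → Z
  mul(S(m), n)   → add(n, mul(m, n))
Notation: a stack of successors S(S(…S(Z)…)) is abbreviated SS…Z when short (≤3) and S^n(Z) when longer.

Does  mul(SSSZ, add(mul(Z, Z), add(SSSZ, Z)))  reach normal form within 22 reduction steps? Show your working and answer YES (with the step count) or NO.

Answer: NO — after 22 steps the term is S(S(S(S(S(S(mul(SZ, add(mul(Z, Z), add(SSSZ, Z))))))))), not yet normal

Working:
  start: mul(SSSZ, add(mul(Z, Z), add(SSSZ, Z)))
  step 1: add(add(mul(Z, Z), add(SSSZ, Z)), mul(SSZ, add(mul(Z, Z), add(SSSZ, Z))))
  step 2: add(add(Z, add(SSSZ, Z)), mul(SSZ, add(mul(Z, Z), add(SSSZ, Z))))
  step 3: add(add(SSSZ, Z), mul(SSZ, add(mul(Z, Z), add(SSSZ, Z))))
  step 4: add(S(add(SSZ, Z)), mul(SSZ, add(mul(Z, Z), add(SSSZ, Z))))
  step 5: S(add(add(SSZ, Z), mul(SSZ, add(mul(Z, Z), add(SSSZ, Z)))))
  step 6: S(add(S(add(SZ, Z)), mul(SSZ, add(mul(Z, Z), add(SSSZ, Z)))))
  step 7: S(S(add(add(SZ, Z), mul(SSZ, add(mul(Z, Z), add(SSSZ, Z))))))
  step 8: S(S(add(S(add(Z, Z)), mul(SSZ, add(mul(Z, Z), add(SSSZ, Z))))))
  step 9: S(S(S(add(add(Z, Z), mul(SSZ, add(mul(Z, Z), add(SSSZ, Z)))))))
  step 10: S(S(S(add(Z, mul(SSZ, add(mul(Z, Z), add(SSSZ, Z)))))))
  step 11: S(S(S(mul(SSZ, add(mul(Z, Z), add(SSSZ, Z))))))
  step 12: S(S(S(add(add(mul(Z, Z), add(SSSZ, Z)), mul(SZ, add(mul(Z, Z), add(SSSZ, Z)))))))
  step 13: S(S(S(add(add(Z, add(SSSZ, Z)), mul(SZ, add(mul(Z, Z), add(SSSZ, Z)))))))
  step 14: S(S(S(add(add(SSSZ, Z), mul(SZ, add(mul(Z, Z), add(SSSZ, Z)))))))
  step 15: S(S(S(add(S(add(SSZ, Z)), mul(SZ, add(mul(Z, Z), add(SSSZ, Z)))))))
  step 16: S(S(S(S(add(add(SSZ, Z), mul(SZ, add(mul(Z, Z), add(SSSZ, Z))))))))
  step 17: S(S(S(S(add(S(add(SZ, Z)), mul(SZ, add(mul(Z, Z), add(SSSZ, Z))))))))
  step 18: S(S(S(S(S(add(add(SZ, Z), mul(SZ, add(mul(Z, Z), add(SSSZ, Z)))))))))
  step 19: S(S(S(S(S(add(S(add(Z, Z)), mul(SZ, add(mul(Z, Z), add(SSSZ, Z)))))))))
  step 20: S(S(S(S(S(S(add(add(Z, Z), mul(SZ, add(mul(Z, Z), add(SSSZ, Z))))))))))
  step 21: S(S(S(S(S(S(add(Z, mul(SZ, add(mul(Z, Z), add(SSSZ, Z))))))))))
  step 22: S(S(S(S(S(S(mul(SZ, add(mul(Z, Z), add(SSSZ, Z)))))))))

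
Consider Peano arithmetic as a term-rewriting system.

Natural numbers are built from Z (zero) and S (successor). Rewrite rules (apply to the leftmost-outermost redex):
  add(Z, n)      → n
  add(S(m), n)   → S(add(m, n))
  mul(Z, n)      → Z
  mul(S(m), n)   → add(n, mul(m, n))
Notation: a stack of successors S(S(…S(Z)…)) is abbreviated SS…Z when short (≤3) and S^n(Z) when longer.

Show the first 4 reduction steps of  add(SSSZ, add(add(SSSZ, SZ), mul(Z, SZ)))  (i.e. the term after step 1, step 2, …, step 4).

Answer: after 4 steps: S(S(S(add(add(SSSZ, SZ), mul(Z, SZ)))))

Reduction:
  start: add(SSSZ, add(add(SSSZ, SZ), mul(Z, SZ)))
  step 1: S(add(SSZ, add(add(SSSZ, SZ), mul(Z, SZ))))
  step 2: S(S(add(SZ, add(add(SSSZ, SZ), mul(Z, SZ)))))
  step 3: S(S(S(add(Z, add(add(SSSZ, SZ), mul(Z, SZ))))))
  step 4: S(S(S(add(add(SSSZ, SZ), mul(Z, SZ)))))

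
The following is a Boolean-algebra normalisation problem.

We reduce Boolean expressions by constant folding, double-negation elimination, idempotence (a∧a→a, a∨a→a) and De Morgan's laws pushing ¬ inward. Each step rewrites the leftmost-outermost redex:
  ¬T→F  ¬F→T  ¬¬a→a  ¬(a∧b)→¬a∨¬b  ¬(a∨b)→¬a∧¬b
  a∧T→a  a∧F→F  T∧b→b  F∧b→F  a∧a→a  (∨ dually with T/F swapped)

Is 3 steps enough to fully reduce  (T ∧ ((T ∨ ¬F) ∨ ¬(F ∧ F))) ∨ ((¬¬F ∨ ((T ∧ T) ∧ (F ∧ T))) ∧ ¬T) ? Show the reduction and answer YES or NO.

  start: (T ∧ ((T ∨ ¬F) ∨ ¬(F ∧ F))) ∨ ((¬¬F ∨ ((T ∧ T) ∧ (F ∧ T))) ∧ ¬T)
  [1] ((T ∨ ¬F) ∨ ¬(F ∧ F)) ∨ ((¬¬F ∨ ((T ∧ T) ∧ (F ∧ T))) ∧ ¬T)
  [2] (T ∨ ¬(F ∧ F)) ∨ ((¬¬F ∨ ((T ∧ T) ∧ (F ∧ T))) ∧ ¬T)
  [3] T ∨ ((¬¬F ∨ ((T ∧ T) ∧ (F ∧ T))) ∧ ¬T)

Answer: NO — after 3 steps the term is T ∨ ((¬¬F ∨ ((T ∧ T) ∧ (F ∧ T))) ∧ ¬T), not yet normal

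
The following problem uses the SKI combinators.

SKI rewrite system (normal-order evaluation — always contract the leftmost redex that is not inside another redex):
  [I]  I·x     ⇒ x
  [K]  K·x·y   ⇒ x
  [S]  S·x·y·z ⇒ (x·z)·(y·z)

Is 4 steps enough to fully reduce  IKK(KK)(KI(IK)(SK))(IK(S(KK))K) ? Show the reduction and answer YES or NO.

Answer: NO — after 4 steps the term is I(SK), not yet normal

Working:
  start: IKK(KK)(KI(IK)(SK))(IK(S(KK))K)
  step 1: KK(KK)(KI(IK)(SK))(IK(S(KK))K)
  step 2: K(KI(IK)(SK))(IK(S(KK))K)
  step 3: KI(IK)(SK)
  step 4: I(SK)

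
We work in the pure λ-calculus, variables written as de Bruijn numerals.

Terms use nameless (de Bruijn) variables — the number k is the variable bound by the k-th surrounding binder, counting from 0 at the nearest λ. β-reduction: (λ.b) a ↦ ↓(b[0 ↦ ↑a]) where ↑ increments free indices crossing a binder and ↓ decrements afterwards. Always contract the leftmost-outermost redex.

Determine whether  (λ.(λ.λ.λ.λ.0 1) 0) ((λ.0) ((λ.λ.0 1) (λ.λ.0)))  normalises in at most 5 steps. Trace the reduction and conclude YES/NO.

  start: (λ.(λ.λ.λ.λ.0 1) 0) ((λ.0) ((λ.λ.0 1) (λ.λ.0)))
  step 1: (λ.λ.λ.λ.0 1) ((λ.0) ((λ.λ.0 1) (λ.λ.0)))
  step 2: λ.λ.λ.0 1

Answer: YES — reaches normal form λ.λ.λ.0 1 in 2 ≤ 5 steps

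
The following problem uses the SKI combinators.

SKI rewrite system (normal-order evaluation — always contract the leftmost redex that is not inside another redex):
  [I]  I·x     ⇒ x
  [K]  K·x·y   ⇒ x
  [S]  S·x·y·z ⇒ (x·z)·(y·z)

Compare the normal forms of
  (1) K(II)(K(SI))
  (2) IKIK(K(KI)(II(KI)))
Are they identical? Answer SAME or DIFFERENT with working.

Answer: DIFFERENT — A ⇓ I, B ⇓ KI

Working:
Term A:
  start: K(II)(K(SI))
  →1  II
  →2  I

Term B:
  start: IKIK(K(KI)(II(KI)))
  →1  KIK(K(KI)(II(KI)))
  →2  I(K(KI)(II(KI)))
  →3  K(KI)(II(KI))
  →4  KI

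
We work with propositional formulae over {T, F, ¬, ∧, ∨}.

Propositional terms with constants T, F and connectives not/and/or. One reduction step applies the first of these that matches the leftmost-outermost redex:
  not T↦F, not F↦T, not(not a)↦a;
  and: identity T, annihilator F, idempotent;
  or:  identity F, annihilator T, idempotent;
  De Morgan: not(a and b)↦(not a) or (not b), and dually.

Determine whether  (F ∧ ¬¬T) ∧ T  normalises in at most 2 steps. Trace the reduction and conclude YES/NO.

Answer: YES — reaches normal form F in 2 ≤ 2 steps

Derivation:
  start: (F ∧ ¬¬T) ∧ T
  [1] F ∧ ¬¬T
  [2] F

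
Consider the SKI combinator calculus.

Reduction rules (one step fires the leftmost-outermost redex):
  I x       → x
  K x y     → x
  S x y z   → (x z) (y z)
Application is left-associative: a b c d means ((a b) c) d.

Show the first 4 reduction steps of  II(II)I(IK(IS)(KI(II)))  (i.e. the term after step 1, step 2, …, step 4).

  start: II(II)I(IK(IS)(KI(II)))
  [1] I(II)I(IK(IS)(KI(II)))
  [2] III(IK(IS)(KI(II)))
  [3] II(IK(IS)(KI(II)))
  [4] I(IK(IS)(KI(II)))

Answer: after 4 steps: I(IK(IS)(KI(II)))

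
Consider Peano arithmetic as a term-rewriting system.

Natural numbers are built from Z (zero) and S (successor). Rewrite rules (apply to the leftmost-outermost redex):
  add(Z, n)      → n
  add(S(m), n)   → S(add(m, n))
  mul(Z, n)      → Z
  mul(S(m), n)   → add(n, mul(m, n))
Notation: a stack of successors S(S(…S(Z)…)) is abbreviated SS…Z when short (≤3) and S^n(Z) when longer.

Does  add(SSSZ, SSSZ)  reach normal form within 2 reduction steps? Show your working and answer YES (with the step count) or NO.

Answer: NO — after 2 steps the term is S(S(add(SZ, SSSZ))), not yet normal

Derivation:
  start: add(SSSZ, SSSZ)
  [1] S(add(SSZ, SSSZ))
  [2] S(S(add(SZ, SSSZ)))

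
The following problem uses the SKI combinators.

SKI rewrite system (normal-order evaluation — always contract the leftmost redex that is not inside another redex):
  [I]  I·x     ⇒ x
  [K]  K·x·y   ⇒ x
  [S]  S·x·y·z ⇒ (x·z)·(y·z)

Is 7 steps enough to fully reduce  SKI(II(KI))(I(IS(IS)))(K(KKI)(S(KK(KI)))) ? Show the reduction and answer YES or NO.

Answer: NO — after 7 steps the term is KKI, not yet normal

Working:
  start: SKI(II(KI))(I(IS(IS)))(K(KKI)(S(KK(KI))))
  step 1: K(II(KI))(I(II(KI)))(I(IS(IS)))(K(KKI)(S(KK(KI))))
  step 2: II(KI)(I(IS(IS)))(K(KKI)(S(KK(KI))))
  step 3: I(KI)(I(IS(IS)))(K(KKI)(S(KK(KI))))
  step 4: KI(I(IS(IS)))(K(KKI)(S(KK(KI))))
  step 5: I(K(KKI)(S(KK(KI))))
  step 6: K(KKI)(S(KK(KI)))
  step 7: KKI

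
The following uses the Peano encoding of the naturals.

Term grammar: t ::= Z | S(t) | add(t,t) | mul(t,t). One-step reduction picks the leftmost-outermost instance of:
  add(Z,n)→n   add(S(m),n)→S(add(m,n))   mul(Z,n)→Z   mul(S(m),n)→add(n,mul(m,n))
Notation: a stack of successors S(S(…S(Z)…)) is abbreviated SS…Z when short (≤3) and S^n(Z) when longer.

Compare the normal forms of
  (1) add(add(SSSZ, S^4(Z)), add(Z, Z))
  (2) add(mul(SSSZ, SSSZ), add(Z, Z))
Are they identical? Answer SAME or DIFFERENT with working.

Term A:
  start: add(add(SSSZ, S^4(Z)), add(Z, Z))
  →1  add(S(add(SSZ, S^4(Z))), add(Z, Z))
  →2  S(add(add(SSZ, S^4(Z)), add(Z, Z)))
  →3  S(add(S(add(SZ, S^4(Z))), add(Z, Z)))
  →4  S(S(add(add(SZ, S^4(Z)), add(Z, Z))))
  →5  S(S(add(S(add(Z, S^4(Z))), add(Z, Z))))
  →6  S(S(S(add(add(Z, S^4(Z)), add(Z, Z)))))
  →7  S(S(S(add(S^4(Z), add(Z, Z)))))
  →8  S(S(S(S(add(SSSZ, add(Z, Z))))))
  →9  S(S(S(S(S(add(SSZ, add(Z, Z)))))))
  →10  S(S(S(S(S(S(add(SZ, add(Z, Z))))))))
  →11  S(S(S(S(S(S(S(add(Z, add(Z, Z)))))))))
  →12  S(S(S(S(S(S(S(add(Z, Z))))))))
  →13  S^7(Z)

Term B:
  start: add(mul(SSSZ, SSSZ), add(Z, Z))
  →1  add(add(SSSZ, mul(SSZ, SSSZ)), add(Z, Z))
  →2  add(S(add(SSZ, mul(SSZ, SSSZ))), add(Z, Z))
  →3  S(add(add(SSZ, mul(SSZ, SSSZ)), add(Z, Z)))
  →4  S(add(S(add(SZ, mul(SSZ, SSSZ))), add(Z, Z)))
  →5  S(S(add(add(SZ, mul(SSZ, SSSZ)), add(Z, Z))))
  →6  S(S(add(S(add(Z, mul(SSZ, SSSZ))), add(Z, Z))))
  →7  S(S(S(add(add(Z, mul(SSZ, SSSZ)), add(Z, Z)))))
  →8  S(S(S(add(mul(SSZ, SSSZ), add(Z, Z)))))
  →9  S(S(S(add(add(SSSZ, mul(SZ, SSSZ)), add(Z, Z)))))
  →10  S(S(S(add(S(add(SSZ, mul(SZ, SSSZ))), add(Z, Z)))))
  →11  S(S(S(S(add(add(SSZ, mul(SZ, SSSZ)), add(Z, Z))))))
  →12  S(S(S(S(add(S(add(SZ, mul(SZ, SSSZ))), add(Z, Z))))))
  →13  S(S(S(S(S(add(add(SZ, mul(SZ, SSSZ)), add(Z, Z)))))))
  →14  S(S(S(S(S(add(S(add(Z, mul(SZ, SSSZ))), add(Z, Z)))))))
  →15  S(S(S(S(S(S(add(add(Z, mul(SZ, SSSZ)), add(Z, Z))))))))
  →16  S(S(S(S(S(S(add(mul(SZ, SSSZ), add(Z, Z))))))))
  →17  S(S(S(S(S(S(add(add(SSSZ, mul(Z, SSSZ)), add(Z, Z))))))))
  →18  S(S(S(S(S(S(add(S(add(SSZ, mul(Z, SSSZ))), add(Z, Z))))))))
  →19  S(S(S(S(S(S(S(add(add(SSZ, mul(Z, SSSZ)), add(Z, Z)))))))))
  →20  S(S(S(S(S(S(S(add(S(add(SZ, mul(Z, SSSZ))), add(Z, Z)))))))))
  →21  S(S(S(S(S(S(S(S(add(add(SZ, mul(Z, SSSZ)), add(Z, Z))))))))))
  →22  S(S(S(S(S(S(S(S(add(S(add(Z, mul(Z, SSSZ))), add(Z, Z))))))))))
  →23  S(S(S(S(S(S(S(S(S(add(add(Z, mul(Z, SSSZ)), add(Z, Z)))))))))))
  →24  S(S(S(S(S(S(S(S(S(add(mul(Z, SSSZ), add(Z, Z)))))))))))
  →25  S(S(S(S(S(S(S(S(S(add(Z, add(Z, Z)))))))))))
  →26  S(S(S(S(S(S(S(S(S(add(Z, Z))))))))))
  →27  S^9(Z)

Answer: DIFFERENT — A ⇓ S^7(Z), B ⇓ S^9(Z)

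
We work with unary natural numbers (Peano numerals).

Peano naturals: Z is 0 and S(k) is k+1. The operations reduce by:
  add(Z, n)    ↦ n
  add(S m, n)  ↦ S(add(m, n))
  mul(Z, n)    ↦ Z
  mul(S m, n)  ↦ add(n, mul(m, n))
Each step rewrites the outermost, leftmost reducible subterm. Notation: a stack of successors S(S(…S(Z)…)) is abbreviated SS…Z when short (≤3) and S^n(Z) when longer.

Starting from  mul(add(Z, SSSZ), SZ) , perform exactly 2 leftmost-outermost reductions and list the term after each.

Answer: after 2 steps: add(SZ, mul(SSZ, SZ))

Working:
  start: mul(add(Z, SSSZ), SZ)
  step 1: mul(SSSZ, SZ)
  step 2: add(SZ, mul(SSZ, SZ))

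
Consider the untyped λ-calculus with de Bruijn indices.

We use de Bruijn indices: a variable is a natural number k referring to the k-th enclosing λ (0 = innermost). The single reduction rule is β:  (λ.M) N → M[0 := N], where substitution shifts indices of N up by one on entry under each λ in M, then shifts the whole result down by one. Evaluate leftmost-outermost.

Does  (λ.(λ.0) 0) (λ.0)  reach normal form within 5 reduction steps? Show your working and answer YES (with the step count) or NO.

Answer: YES — reaches normal form λ.0 in 2 ≤ 5 steps

Derivation:
  start: (λ.(λ.0) 0) (λ.0)
  [1] (λ.0) (λ.0)
  [2] λ.0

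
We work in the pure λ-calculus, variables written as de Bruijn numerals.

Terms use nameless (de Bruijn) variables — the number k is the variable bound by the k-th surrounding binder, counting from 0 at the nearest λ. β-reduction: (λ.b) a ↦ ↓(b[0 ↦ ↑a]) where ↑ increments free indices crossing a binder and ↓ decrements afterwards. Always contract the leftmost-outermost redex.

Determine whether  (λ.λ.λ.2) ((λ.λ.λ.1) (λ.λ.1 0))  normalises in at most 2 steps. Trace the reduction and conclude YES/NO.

Answer: YES — reaches normal form λ.λ.λ.λ.1 in 2 ≤ 2 steps

Working:
  start: (λ.λ.λ.2) ((λ.λ.λ.1) (λ.λ.1 0))
  [1] λ.λ.(λ.λ.λ.1) (λ.λ.1 0)
  [2] λ.λ.λ.λ.1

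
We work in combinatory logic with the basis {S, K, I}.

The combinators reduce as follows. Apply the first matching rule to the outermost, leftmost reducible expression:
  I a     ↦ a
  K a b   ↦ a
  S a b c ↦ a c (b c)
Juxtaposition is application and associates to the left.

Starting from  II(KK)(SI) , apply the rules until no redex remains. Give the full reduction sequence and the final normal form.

Answer: normal form = K  (in 3 steps)

Derivation:
  start: II(KK)(SI)
  [1] I(KK)(SI)
  [2] KK(SI)
  [3] K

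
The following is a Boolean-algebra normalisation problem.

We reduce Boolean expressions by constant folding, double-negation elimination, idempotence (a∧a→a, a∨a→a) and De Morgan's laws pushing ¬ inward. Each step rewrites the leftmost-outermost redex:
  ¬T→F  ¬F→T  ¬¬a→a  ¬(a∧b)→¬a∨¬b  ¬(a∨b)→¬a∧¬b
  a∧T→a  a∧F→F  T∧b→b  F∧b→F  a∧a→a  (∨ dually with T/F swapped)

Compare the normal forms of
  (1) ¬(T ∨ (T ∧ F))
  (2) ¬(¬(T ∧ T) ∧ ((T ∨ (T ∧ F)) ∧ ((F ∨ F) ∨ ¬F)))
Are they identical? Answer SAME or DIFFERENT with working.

Answer: DIFFERENT — A ⇓ F, B ⇓ T

Derivation:
Term A:
  start: ¬(T ∨ (T ∧ F))
  →1  ¬T ∧ ¬(T ∧ F)
  →2  F ∧ ¬(T ∧ F)
  →3  F

Term B:
  start: ¬(¬(T ∧ T) ∧ ((T ∨ (T ∧ F)) ∧ ((F ∨ F) ∨ ¬F)))
  →1  ¬¬(T ∧ T) ∨ ¬((T ∨ (T ∧ F)) ∧ ((F ∨ F) ∨ ¬F))
  →2  (T ∧ T) ∨ ¬((T ∨ (T ∧ F)) ∧ ((F ∨ F) ∨ ¬F))
  →3  T ∨ ¬((T ∨ (T ∧ F)) ∧ ((F ∨ F) ∨ ¬F))
  →4  T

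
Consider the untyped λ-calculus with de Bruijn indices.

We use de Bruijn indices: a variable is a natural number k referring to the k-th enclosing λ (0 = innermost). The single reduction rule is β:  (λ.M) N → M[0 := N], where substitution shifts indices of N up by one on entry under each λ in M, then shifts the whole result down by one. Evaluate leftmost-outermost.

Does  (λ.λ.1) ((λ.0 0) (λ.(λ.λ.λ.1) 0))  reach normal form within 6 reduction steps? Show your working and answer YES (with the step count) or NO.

Answer: YES — reaches normal form λ.λ.λ.1 in 4 ≤ 6 steps

Reduction:
  start: (λ.λ.1) ((λ.0 0) (λ.(λ.λ.λ.1) 0))
  [1] λ.(λ.0 0) (λ.(λ.λ.λ.1) 0)
  [2] λ.(λ.(λ.λ.λ.1) 0) (λ.(λ.λ.λ.1) 0)
  [3] λ.(λ.λ.λ.1) (λ.(λ.λ.λ.1) 0)
  [4] λ.λ.λ.1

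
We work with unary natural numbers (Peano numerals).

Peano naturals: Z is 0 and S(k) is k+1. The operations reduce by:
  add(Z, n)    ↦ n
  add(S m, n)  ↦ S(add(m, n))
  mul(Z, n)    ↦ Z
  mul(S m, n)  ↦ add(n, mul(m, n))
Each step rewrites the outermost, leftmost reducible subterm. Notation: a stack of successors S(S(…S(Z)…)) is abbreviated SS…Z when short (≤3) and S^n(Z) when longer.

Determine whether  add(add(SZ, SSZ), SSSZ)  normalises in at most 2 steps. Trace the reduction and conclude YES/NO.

  start: add(add(SZ, SSZ), SSSZ)
  step 1: add(S(add(Z, SSZ)), SSSZ)
  step 2: S(add(add(Z, SSZ), SSSZ))

Answer: NO — after 2 steps the term is S(add(add(Z, SSZ), SSSZ)), not yet normal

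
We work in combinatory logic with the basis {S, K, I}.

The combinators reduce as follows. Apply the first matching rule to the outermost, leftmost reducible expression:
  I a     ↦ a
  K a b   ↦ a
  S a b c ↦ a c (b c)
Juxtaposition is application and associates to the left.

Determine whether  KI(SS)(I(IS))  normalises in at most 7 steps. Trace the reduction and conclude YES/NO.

  start: KI(SS)(I(IS))
  [1] I(I(IS))
  [2] I(IS)
  [3] IS
  [4] S

Answer: YES — reaches normal form S in 4 ≤ 7 steps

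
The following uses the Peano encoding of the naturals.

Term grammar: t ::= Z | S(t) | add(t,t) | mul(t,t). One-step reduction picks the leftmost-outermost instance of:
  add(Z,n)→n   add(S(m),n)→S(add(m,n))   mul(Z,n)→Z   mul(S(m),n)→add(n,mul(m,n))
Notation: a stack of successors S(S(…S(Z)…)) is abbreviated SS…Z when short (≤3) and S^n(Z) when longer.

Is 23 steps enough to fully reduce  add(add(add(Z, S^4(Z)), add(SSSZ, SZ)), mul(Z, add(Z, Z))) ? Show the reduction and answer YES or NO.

Answer: YES — reaches normal form S^8(Z) in 20 ≤ 23 steps

Working:
  start: add(add(add(Z, S^4(Z)), add(SSSZ, SZ)), mul(Z, add(Z, Z)))
  →1  add(add(S^4(Z), add(SSSZ, SZ)), mul(Z, add(Z, Z)))
  →2  add(S(add(SSSZ, add(SSSZ, SZ))), mul(Z, add(Z, Z)))
  →3  S(add(add(SSSZ, add(SSSZ, SZ)), mul(Z, add(Z, Z))))
  →4  S(add(S(add(SSZ, add(SSSZ, SZ))), mul(Z, add(Z, Z))))
  →5  S(S(add(add(SSZ, add(SSSZ, SZ)), mul(Z, add(Z, Z)))))
  →6  S(S(add(S(add(SZ, add(SSSZ, SZ))), mul(Z, add(Z, Z)))))
  →7  S(S(S(add(add(SZ, add(SSSZ, SZ)), mul(Z, add(Z, Z))))))
  →8  S(S(S(add(S(add(Z, add(SSSZ, SZ))), mul(Z, add(Z, Z))))))
  →9  S(S(S(S(add(add(Z, add(SSSZ, SZ)), mul(Z, add(Z, Z)))))))
  →10  S(S(S(S(add(add(SSSZ, SZ), mul(Z, add(Z, Z)))))))
  →11  S(S(S(S(add(S(add(SSZ, SZ)), mul(Z, add(Z, Z)))))))
  →12  S(S(S(S(S(add(add(SSZ, SZ), mul(Z, add(Z, Z))))))))
  →13  S(S(S(S(S(add(S(add(SZ, SZ)), mul(Z, add(Z, Z))))))))
  →14  S(S(S(S(S(S(add(add(SZ, SZ), mul(Z, add(Z, Z)))))))))
  →15  S(S(S(S(S(S(add(S(add(Z, SZ)), mul(Z, add(Z, Z)))))))))
  →16  S(S(S(S(S(S(S(add(add(Z, SZ), mul(Z, add(Z, Z))))))))))
  →17  S(S(S(S(S(S(S(add(SZ, mul(Z, add(Z, Z))))))))))
  →18  S(S(S(S(S(S(S(S(add(Z, mul(Z, add(Z, Z)))))))))))
  →19  S(S(S(S(S(S(S(S(mul(Z, add(Z, Z))))))))))
  →20  S^8(Z)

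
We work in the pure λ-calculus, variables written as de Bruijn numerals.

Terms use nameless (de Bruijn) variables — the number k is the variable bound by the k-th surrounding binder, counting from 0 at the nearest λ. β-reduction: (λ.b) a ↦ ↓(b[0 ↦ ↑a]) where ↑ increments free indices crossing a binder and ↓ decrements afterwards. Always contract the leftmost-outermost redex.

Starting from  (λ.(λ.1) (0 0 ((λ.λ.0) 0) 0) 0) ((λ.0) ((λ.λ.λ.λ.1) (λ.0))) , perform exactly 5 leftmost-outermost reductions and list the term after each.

Answer: after 5 steps: λ.λ.1

Derivation:
  start: (λ.(λ.1) (0 0 ((λ.λ.0) 0) 0) 0) ((λ.0) ((λ.λ.λ.λ.1) (λ.0)))
  step 1: (λ.(λ.0) ((λ.λ.λ.λ.1) (λ.0))) ((λ.0) ((λ.λ.λ.λ.1) (λ.0)) ((λ.0) ((λ.λ.λ.λ.1) (λ.0))) ((λ.λ.0) ((λ.0) ((λ.λ.λ.λ.1) (λ.0)))) ((λ.0) ((λ.λ.λ.λ.1) (λ.0)))) ((λ.0) ((λ.λ.λ.λ.1) (λ.0)))
  step 2: (λ.0) ((λ.λ.λ.λ.1) (λ.0)) ((λ.0) ((λ.λ.λ.λ.1) (λ.0)))
  step 3: (λ.λ.λ.λ.1) (λ.0) ((λ.0) ((λ.λ.λ.λ.1) (λ.0)))
  step 4: (λ.λ.λ.1) ((λ.0) ((λ.λ.λ.λ.1) (λ.0)))
  step 5: λ.λ.1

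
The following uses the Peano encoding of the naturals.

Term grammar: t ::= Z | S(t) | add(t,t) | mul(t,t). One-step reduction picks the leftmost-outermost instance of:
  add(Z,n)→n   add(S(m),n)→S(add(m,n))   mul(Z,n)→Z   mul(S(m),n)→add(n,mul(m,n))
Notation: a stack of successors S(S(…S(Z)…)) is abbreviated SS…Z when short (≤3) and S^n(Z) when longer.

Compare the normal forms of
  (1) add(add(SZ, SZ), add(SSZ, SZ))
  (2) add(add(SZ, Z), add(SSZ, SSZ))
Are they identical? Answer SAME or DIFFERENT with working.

Term A:
  start: add(add(SZ, SZ), add(SSZ, SZ))
  [1] add(S(add(Z, SZ)), add(SSZ, SZ))
  [2] S(add(add(Z, SZ), add(SSZ, SZ)))
  [3] S(add(SZ, add(SSZ, SZ)))
  [4] S(S(add(Z, add(SSZ, SZ))))
  [5] S(S(add(SSZ, SZ)))
  [6] S(S(S(add(SZ, SZ))))
  [7] S(S(S(S(add(Z, SZ)))))
  [8] S^5(Z)

Term B:
  start: add(add(SZ, Z), add(SSZ, SSZ))
  [1] add(S(add(Z, Z)), add(SSZ, SSZ))
  [2] S(add(add(Z, Z), add(SSZ, SSZ)))
  [3] S(add(Z, add(SSZ, SSZ)))
  [4] S(add(SSZ, SSZ))
  [5] S(S(add(SZ, SSZ)))
  [6] S(S(S(add(Z, SSZ))))
  [7] S^5(Z)

Answer: SAME — A ⇓ S^5(Z), B ⇓ S^5(Z)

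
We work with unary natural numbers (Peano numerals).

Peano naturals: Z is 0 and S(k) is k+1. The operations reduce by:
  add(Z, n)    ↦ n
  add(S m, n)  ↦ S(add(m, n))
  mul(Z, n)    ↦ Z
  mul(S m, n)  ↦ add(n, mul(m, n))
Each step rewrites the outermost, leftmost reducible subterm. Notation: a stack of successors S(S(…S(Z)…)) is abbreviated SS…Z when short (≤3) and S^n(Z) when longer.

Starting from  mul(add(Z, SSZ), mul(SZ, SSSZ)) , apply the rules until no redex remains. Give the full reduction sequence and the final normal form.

  start: mul(add(Z, SSZ), mul(SZ, SSSZ))
  step 1: mul(SSZ, mul(SZ, SSSZ))
  step 2: add(mul(SZ, SSSZ), mul(SZ, mul(SZ, SSSZ)))
  step 3: add(add(SSSZ, mul(Z, SSSZ)), mul(SZ, mul(SZ, SSSZ)))
  step 4: add(S(add(SSZ, mul(Z, SSSZ))), mul(SZ, mul(SZ, SSSZ)))
  step 5: S(add(add(SSZ, mul(Z, SSSZ)), mul(SZ, mul(SZ, SSSZ))))
  step 6: S(add(S(add(SZ, mul(Z, SSSZ))), mul(SZ, mul(SZ, SSSZ))))
  step 7: S(S(add(add(SZ, mul(Z, SSSZ)), mul(SZ, mul(SZ, SSSZ)))))
  step 8: S(S(add(S(add(Z, mul(Z, SSSZ))), mul(SZ, mul(SZ, SSSZ)))))
  step 9: S(S(S(add(add(Z, mul(Z, SSSZ)), mul(SZ, mul(SZ, SSSZ))))))
  step 10: S(S(S(add(mul(Z, SSSZ), mul(SZ, mul(SZ, SSSZ))))))
  step 11: S(S(S(add(Z, mul(SZ, mul(SZ, SSSZ))))))
  step 12: S(S(S(mul(SZ, mul(SZ, SSSZ)))))
  step 13: S(S(S(add(mul(SZ, SSSZ), mul(Z, mul(SZ, SSSZ))))))
  step 14: S(S(S(add(add(SSSZ, mul(Z, SSSZ)), mul(Z, mul(SZ, SSSZ))))))
  step 15: S(S(S(add(S(add(SSZ, mul(Z, SSSZ))), mul(Z, mul(SZ, SSSZ))))))
  step 16: S(S(S(S(add(add(SSZ, mul(Z, SSSZ)), mul(Z, mul(SZ, SSSZ)))))))
  step 17: S(S(S(S(add(S(add(SZ, mul(Z, SSSZ))), mul(Z, mul(SZ, SSSZ)))))))
  step 18: S(S(S(S(S(add(add(SZ, mul(Z, SSSZ)), mul(Z, mul(SZ, SSSZ))))))))
  step 19: S(S(S(S(S(add(S(add(Z, mul(Z, SSSZ))), mul(Z, mul(SZ, SSSZ))))))))
  step 20: S(S(S(S(S(S(add(add(Z, mul(Z, SSSZ)), mul(Z, mul(SZ, SSSZ)))))))))
  step 21: S(S(S(S(S(S(add(mul(Z, SSSZ), mul(Z, mul(SZ, SSSZ)))))))))
  step 22: S(S(S(S(S(S(add(Z, mul(Z, mul(SZ, SSSZ)))))))))
  step 23: S(S(S(S(S(S(mul(Z, mul(SZ, SSSZ))))))))
  step 24: S^6(Z)

Answer: normal form = S^6(Z)  (in 24 steps)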